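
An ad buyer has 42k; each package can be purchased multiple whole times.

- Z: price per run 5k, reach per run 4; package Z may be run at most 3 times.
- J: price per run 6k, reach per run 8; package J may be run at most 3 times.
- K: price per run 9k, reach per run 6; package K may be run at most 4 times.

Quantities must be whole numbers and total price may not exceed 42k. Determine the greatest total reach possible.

3×Z, 3×J, and 1×K: price 42 ≤ 42, reach 3·4 + 3·8 + 1·6 = 42.
1×Z, 3×J, and 2×K: price 41 ≤ 42, reach 1·4 + 3·8 + 2·6 = 40.
Best is 42.

42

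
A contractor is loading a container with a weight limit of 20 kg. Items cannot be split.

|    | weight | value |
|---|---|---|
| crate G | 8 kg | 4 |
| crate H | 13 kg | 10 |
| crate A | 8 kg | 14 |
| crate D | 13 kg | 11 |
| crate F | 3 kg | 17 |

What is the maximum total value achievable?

Allowing fractional choices, the relaxed optimum would be about 38.6, but items are indivisible.
crate A + crate F: weight 8 + 3 = 11 ≤ 20, value 14 + 17 = 31.
crate D + crate F: weight 13 + 3 = 16 ≤ 20, value 11 + 17 = 28.
crate G + crate A + crate F: weight 8 + 8 + 3 = 19 ≤ 20, value 4 + 14 + 17 = 35.
Best is crate G, crate A, and crate F with total value 35.

35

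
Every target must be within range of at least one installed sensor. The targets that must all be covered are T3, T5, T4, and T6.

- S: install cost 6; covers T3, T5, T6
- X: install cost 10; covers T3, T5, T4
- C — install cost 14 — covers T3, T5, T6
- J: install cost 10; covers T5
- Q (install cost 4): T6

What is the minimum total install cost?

14

This is an integer covering problem.
The greedy cost-per-new-target heuristic would pick S and X for 16, but a cheaper cover exists.
Choose X and Q: together they cover T3, T5, T4, T6 — every target.
Total install cost: 10 + 4 = 14.
No cover costs less than 14.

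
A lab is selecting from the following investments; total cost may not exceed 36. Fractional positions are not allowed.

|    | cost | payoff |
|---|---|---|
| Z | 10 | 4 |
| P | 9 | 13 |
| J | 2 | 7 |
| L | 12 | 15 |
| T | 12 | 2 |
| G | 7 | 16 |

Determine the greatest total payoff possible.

51

P + L + G: cost 9 + 12 + 7 = 28 ≤ 36, payoff 13 + 15 + 16 = 44.
P + J + L + G: cost 9 + 2 + 12 + 7 = 30 ≤ 36, payoff 13 + 7 + 15 + 16 = 51.
Z + J + L + G: cost 10 + 2 + 12 + 7 = 31 ≤ 36, payoff 4 + 7 + 15 + 16 = 42.
Best is P, J, L, and G with total payoff 51.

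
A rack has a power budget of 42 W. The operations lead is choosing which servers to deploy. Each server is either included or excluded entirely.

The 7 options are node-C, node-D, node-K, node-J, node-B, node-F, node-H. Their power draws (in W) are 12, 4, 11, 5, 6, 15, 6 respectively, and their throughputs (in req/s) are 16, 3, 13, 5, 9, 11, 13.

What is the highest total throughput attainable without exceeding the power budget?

56

Treat it as a binary knapsack problem.
Allowing fractional choices, the relaxed optimum would be about 57.5, but servers are indivisible.
node-C + node-K + node-B + node-H: power draw 12 + 11 + 6 + 6 = 35 ≤ 42, throughput 16 + 13 + 9 + 13 = 51.
node-C + node-K + node-J + node-B + node-H: power draw 12 + 11 + 5 + 6 + 6 = 40 ≤ 42, throughput 16 + 13 + 5 + 9 + 13 = 56.
node-C + node-D + node-K + node-B + node-H: power draw 12 + 4 + 11 + 6 + 6 = 39 ≤ 42, throughput 16 + 3 + 13 + 9 + 13 = 54.
Best is node-C, node-K, node-J, node-B, and node-H with total throughput 56.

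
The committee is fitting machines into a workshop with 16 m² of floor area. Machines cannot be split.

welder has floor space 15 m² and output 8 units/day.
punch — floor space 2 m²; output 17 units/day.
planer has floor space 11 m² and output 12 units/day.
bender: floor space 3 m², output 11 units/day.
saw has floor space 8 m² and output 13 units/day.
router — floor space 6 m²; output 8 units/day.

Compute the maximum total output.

41

This is a 0-1 knapsack instance.
Allowing fractional choices, the relaxed optimum would be about 45.0, but machines are indivisible.
punch + saw + router: floor space 2 + 8 + 6 = 16 ≤ 16, output 17 + 13 + 8 = 38.
punch + planer + bender: floor space 2 + 11 + 3 = 16 ≤ 16, output 17 + 12 + 11 = 40.
punch + bender + saw: floor space 2 + 3 + 8 = 13 ≤ 16, output 17 + 11 + 13 = 41.
Best is punch, bender, and saw with total output 41.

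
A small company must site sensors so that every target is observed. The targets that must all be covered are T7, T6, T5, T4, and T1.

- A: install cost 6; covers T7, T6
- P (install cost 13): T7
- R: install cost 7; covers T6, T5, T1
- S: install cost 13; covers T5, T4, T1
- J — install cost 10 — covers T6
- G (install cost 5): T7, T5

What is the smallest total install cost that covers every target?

19

This is a weighted set-cover instance.
Choose A and S: together they cover T7, T6, T5, T4, T1 — every target.
Total install cost: 6 + 13 = 19.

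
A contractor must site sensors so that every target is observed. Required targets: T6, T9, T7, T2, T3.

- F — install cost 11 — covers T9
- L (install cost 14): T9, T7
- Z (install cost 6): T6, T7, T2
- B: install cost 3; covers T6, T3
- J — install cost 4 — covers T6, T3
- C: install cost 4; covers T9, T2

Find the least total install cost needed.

Choose Z, B, and C: together they cover T6, T9, T7, T2, T3 — every target.
Total install cost: 6 + 3 + 4 = 13.

13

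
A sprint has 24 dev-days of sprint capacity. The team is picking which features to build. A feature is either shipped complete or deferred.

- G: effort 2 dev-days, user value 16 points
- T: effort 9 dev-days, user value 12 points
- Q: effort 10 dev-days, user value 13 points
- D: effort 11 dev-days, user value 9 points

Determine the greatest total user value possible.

41

Take G, T, and Q: effort 2 + 9 + 10 = 21 ≤ 24, user value 16 + 12 + 13 = 41.
No other feasible combination does better.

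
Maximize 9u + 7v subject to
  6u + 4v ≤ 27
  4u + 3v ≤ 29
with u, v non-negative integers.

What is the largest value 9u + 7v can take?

The continuous relaxation peaks at (0, 6.75) with value 47.25; rounding to a feasible lattice point costs some objective.
(u,v)=(1,5): 6·1+4·5=26≤27, 4·1+3·5=19≤29, objective 44.
(u,v)=(0,6): 6·0+4·6=24≤27, 4·0+3·6=18≤29, objective 42.
(u,v)=(1,4): 6·1+4·4=22≤27, 4·1+3·4=16≤29, objective 37.
(u,v)=(0,5): 6·0+4·5=20≤27, 4·0+3·5=15≤29, objective 35.
The best lattice point is (1,5), giving 44.

44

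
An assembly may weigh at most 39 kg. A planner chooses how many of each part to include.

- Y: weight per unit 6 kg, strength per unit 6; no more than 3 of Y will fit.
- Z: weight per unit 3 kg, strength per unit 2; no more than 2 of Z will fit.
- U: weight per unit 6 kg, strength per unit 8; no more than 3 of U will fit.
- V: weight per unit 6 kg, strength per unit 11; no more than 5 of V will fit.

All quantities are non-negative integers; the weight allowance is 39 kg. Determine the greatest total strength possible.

1×U and 5×V: weight 36 ≤ 39, strength 1·8 + 5·11 = 63.
1×Z, 1×U, and 5×V: weight 39 ≤ 39, strength 1·2 + 1·8 + 5·11 = 65.
Best is 65.

65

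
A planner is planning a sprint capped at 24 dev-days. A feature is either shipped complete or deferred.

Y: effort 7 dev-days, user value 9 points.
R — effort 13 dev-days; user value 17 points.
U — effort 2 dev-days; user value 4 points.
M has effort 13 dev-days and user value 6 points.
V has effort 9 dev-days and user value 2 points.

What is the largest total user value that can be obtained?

Y + R: effort 7 + 13 = 20 ≤ 24, user value 9 + 17 = 26.
Y + R + U: effort 7 + 13 + 2 = 22 ≤ 24, user value 9 + 17 + 4 = 30.
Best is Y, R, and U with total user value 30.

30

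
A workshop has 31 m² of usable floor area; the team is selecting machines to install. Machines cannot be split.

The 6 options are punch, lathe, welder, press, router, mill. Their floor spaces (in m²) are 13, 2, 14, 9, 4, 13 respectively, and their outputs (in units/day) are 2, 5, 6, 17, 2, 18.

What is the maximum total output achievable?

Allowing fractional choices, the relaxed optimum would be about 43.3, but machines are indivisible.
lathe + press + router + mill: floor space 2 + 9 + 4 + 13 = 28 ≤ 31, output 5 + 17 + 2 + 18 = 42.
press + router + mill: floor space 9 + 4 + 13 = 26 ≤ 31, output 17 + 2 + 18 = 37.
lathe + press + mill: floor space 2 + 9 + 13 = 24 ≤ 31, output 5 + 17 + 18 = 40.
Best is lathe, press, router, and mill with total output 42.

42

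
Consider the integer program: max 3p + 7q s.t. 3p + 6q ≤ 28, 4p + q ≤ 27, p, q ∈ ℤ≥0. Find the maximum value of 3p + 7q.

31

The continuous relaxation peaks at (0, 4.67) with value 32.67; rounding to a feasible lattice point costs some objective.
(p,q)=(1,4): 3·1+6·4=27≤28, 4·1+1·4=8≤27, objective 31.
(p,q)=(0,4): 3·0+6·4=24≤28, 4·0+1·4=4≤27, objective 28.
The best lattice point is (1,4), giving 31.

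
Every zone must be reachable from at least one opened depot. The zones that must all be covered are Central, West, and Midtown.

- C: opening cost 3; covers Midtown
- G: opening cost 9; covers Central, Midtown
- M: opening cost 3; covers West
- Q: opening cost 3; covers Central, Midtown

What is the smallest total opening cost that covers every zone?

Choose M and Q: together they cover Central, West, Midtown — every zone.
Total opening cost: 3 + 3 = 6.
No cover costs less than 6.

6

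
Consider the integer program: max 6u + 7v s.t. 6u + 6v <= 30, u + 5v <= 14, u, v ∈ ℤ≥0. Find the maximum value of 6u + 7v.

32

(u,v)=(3,2): 6·3+6·2=30≤30, 1·3+5·2=13≤14, objective 32.
(u,v)=(4,1): 6·4+6·1=30≤30, 1·4+5·1=9≤14, objective 31.
The best lattice point is (3,2), giving 32.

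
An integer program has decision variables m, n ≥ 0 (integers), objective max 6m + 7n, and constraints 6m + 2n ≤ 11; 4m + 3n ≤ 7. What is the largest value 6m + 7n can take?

(m,n)=(0,2) is feasible, giving 14.
(m,n)=(1,1) is feasible, giving 13.
(m,n)=(0,1) is feasible, giving 7.
The best lattice point is (0,2), giving 14.

14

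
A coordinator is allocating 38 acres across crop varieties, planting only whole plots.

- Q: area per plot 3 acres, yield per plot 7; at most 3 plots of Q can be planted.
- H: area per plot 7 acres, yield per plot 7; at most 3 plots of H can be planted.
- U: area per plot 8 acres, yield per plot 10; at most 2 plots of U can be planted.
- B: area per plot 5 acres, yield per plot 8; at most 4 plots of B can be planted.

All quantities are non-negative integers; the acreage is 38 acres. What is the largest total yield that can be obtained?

Take 3×Q, 1×U, and 4×B: area 37 ≤ 38, yield 3·7 + 1·10 + 4·8 = 63.
Q has the best ratio (7/3) and is taken to its limit of 3; remaining capacity is filled optimally with the others.

63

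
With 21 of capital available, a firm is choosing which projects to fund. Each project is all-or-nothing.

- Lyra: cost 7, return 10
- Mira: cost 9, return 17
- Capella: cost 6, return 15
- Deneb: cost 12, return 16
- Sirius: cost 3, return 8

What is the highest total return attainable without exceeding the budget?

40

Allowing fractional choices, the relaxed optimum would be about 44.3, but projects are indivisible.
Capella + Deneb + Sirius: cost 6 + 12 + 3 = 21 ≤ 21, return 15 + 16 + 8 = 39.
Lyra + Mira + Sirius: cost 7 + 9 + 3 = 19 ≤ 21, return 10 + 17 + 8 = 35.
Mira + Capella + Sirius: cost 9 + 6 + 3 = 18 ≤ 21, return 17 + 15 + 8 = 40.
Best is Mira, Capella, and Sirius with total return 40.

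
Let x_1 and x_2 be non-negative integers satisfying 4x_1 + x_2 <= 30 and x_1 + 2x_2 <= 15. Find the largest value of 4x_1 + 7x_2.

The continuous relaxation peaks at (6.43, 4.29) with value 55.71; rounding to a feasible lattice point costs some objective.
(x_1,x_2)=(5,5): 4·5+1·5=25≤30, 1·5+2·5=15≤15, objective 55.
(x_1,x_2)=(6,4): 4·6+1·4=28≤30, 1·6+2·4=14≤15, objective 52.
(x_1,x_2)=(4,5): 4·4+1·5=21≤30, 1·4+2·5=14≤15, objective 51.
Maximum is 55 at (x_1,x_2)=(5,5).

55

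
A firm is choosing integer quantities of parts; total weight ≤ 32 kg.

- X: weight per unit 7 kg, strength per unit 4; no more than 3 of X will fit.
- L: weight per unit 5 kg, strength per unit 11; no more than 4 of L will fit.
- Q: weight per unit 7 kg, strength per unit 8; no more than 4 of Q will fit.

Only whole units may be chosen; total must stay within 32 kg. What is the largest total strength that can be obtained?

52

L has the best ratio (11/5); taking only L gives at most 4×11 = 44 (stopped by the supply cap of 4).
Mixing does better — 4×L and 1×Q: weight 27 ≤ 32, strength 4·11 + 1·8 = 52.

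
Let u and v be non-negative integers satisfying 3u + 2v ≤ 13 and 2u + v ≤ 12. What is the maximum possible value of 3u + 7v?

42

(u,v)=(0,6) is feasible, giving 42.
(u,v)=(1,5) is feasible, giving 38.
(u,v)=(0,5) is feasible, giving 35.
The best lattice point is (0,6), giving 42.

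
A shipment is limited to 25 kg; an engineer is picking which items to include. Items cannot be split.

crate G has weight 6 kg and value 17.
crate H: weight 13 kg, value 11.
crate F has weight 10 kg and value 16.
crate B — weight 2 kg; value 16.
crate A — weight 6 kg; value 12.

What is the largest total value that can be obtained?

61

crate G + crate F + crate B + crate A: weight 6 + 10 + 2 + 6 = 24 ≤ 25, value 17 + 16 + 16 + 12 = 61.
crate G + crate F + crate B: weight 6 + 10 + 2 = 18 ≤ 25, value 17 + 16 + 16 = 49.
Best is crate G, crate F, crate B, and crate A with total value 61.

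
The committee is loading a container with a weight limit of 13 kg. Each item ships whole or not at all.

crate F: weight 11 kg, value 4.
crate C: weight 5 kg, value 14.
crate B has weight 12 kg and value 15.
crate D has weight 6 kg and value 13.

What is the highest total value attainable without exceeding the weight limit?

Take crate C and crate D: weight 5 + 6 = 11 ≤ 13, value 14 + 13 = 27.
No other feasible combination does better.

27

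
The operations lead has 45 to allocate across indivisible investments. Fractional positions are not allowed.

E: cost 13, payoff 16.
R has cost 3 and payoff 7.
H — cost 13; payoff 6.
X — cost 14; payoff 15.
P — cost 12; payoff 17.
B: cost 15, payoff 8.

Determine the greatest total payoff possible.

Treat it as a binary knapsack problem.
E + X + P: cost 13 + 14 + 12 = 39 ≤ 45, payoff 16 + 15 + 17 = 48.
E + R + X + P: cost 13 + 3 + 14 + 12 = 42 ≤ 45, payoff 16 + 7 + 15 + 17 = 55.
E + R + P + B: cost 13 + 3 + 12 + 15 = 43 ≤ 45, payoff 16 + 7 + 17 + 8 = 48.
Best is E, R, X, and P with total payoff 55.

55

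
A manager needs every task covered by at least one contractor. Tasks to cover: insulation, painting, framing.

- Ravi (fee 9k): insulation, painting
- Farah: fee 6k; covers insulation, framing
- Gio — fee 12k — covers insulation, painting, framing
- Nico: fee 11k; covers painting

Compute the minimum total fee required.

The greedy cost-per-new-task heuristic would pick Farah and Ravi for 15, but a cheaper cover exists.
Gio alone covers insulation, painting, framing — every task.
Total fee: 12.
No cover costs less than 12.

12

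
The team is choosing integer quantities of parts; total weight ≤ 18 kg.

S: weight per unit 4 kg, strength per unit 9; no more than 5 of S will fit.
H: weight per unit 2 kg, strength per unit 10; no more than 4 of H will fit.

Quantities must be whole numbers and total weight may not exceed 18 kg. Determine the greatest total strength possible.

This is a bounded integer knapsack.
Take 2×S and 4×H: weight 16 ≤ 18, strength 2·9 + 4·10 = 58.
H has the best ratio (10/2) and is taken to its limit of 4; remaining capacity is filled optimally with the others.

58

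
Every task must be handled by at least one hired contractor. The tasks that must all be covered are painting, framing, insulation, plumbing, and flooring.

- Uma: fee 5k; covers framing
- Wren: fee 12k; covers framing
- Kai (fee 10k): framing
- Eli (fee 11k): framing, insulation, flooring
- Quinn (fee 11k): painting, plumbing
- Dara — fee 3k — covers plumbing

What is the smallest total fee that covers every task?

22

Choose Eli and Quinn: together they cover painting, framing, insulation, plumbing, flooring — every task.
Total fee: 11 + 11 = 22.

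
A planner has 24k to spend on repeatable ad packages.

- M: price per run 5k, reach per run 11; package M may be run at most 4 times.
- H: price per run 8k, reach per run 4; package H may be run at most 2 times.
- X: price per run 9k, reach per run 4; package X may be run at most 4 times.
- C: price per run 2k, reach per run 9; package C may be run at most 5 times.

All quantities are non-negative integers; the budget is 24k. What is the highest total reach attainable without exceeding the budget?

69

3×M and 4×C: price 23 ≤ 24, reach 3·11 + 4·9 = 69.
2×M and 5×C: price 20 ≤ 24, reach 2·11 + 5·9 = 67.
Best is 69.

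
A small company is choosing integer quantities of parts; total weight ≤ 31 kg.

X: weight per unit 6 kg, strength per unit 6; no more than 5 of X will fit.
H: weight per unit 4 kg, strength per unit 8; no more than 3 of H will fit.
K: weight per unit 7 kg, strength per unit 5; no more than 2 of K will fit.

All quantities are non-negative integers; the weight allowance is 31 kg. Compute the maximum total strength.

42

Take 3×X and 3×H: weight 30 ≤ 31, strength 3·6 + 3·8 = 42.
H has the best ratio (8/4) and is taken to its limit of 3; remaining capacity is filled optimally with the others.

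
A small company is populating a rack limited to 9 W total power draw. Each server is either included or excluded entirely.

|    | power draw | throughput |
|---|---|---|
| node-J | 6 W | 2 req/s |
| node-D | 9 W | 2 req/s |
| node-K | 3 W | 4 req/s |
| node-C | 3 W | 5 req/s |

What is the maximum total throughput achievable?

Allowing fractional choices, the relaxed optimum would be about 10.0, but servers are indivisible.
node-J + node-C: power draw 6 + 3 = 9 ≤ 9, throughput 2 + 5 = 7.
node-J + node-K: power draw 6 + 3 = 9 ≤ 9, throughput 2 + 4 = 6.
node-K + node-C: power draw 3 + 3 = 6 ≤ 9, throughput 4 + 5 = 9.
Best is node-K and node-C with total throughput 9.

9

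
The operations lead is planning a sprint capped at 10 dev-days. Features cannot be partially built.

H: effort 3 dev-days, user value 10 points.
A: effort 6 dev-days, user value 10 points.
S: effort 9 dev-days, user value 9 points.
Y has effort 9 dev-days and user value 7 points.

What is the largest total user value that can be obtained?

20

H: effort 3 ≤ 10, user value 10.
H + A: effort 3 + 6 = 9 ≤ 10, user value 10 + 10 = 20.
A: effort 6 ≤ 10, user value 10.
Best is H and A with total user value 20.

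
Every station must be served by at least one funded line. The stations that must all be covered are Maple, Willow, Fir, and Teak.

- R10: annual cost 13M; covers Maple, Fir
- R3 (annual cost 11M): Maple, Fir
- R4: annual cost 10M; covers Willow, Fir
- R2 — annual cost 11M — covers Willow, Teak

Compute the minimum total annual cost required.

This is an integer covering problem.
The greedy cost-per-new-station heuristic would pick R4, R3, and R2 for 32, but a cheaper cover exists.
Choose R3 and R2: together they cover Maple, Willow, Fir, Teak — every station.
Total annual cost: 11 + 11 = 22.
No cover costs less than 22.

22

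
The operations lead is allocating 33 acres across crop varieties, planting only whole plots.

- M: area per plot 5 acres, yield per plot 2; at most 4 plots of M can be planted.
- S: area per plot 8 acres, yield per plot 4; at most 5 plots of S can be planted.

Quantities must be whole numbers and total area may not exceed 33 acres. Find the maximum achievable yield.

Take 4×S: area 32 ≤ 33, yield 4·4 = 16.
No other integer combination yields more.

16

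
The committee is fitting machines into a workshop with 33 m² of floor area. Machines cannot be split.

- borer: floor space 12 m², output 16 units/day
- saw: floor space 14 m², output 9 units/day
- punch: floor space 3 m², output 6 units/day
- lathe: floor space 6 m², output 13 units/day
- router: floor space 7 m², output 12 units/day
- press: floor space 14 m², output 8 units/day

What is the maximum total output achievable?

Take borer, punch, lathe, and router: floor space 12 + 3 + 6 + 7 = 28 ≤ 33, output 16 + 6 + 13 + 12 = 47.
No other feasible combination does better.

47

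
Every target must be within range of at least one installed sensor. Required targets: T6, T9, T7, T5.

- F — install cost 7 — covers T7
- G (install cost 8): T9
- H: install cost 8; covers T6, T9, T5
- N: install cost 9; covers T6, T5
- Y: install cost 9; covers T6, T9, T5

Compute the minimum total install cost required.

Choose F and H: together they cover T6, T9, T7, T5 — every target.
Total install cost: 7 + 8 = 15.
No cover costs less than 15.

15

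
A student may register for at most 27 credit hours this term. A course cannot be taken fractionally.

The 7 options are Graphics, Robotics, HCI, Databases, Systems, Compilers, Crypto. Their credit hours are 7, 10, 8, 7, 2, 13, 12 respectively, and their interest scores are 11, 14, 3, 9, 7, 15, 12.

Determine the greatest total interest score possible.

41

This is a 0-1 knapsack instance.
Take Graphics, Robotics, Databases, and Systems: credit hours 7 + 10 + 7 + 2 = 26 ≤ 27, interest score 11 + 14 + 9 + 7 = 41.
No other feasible combination does better.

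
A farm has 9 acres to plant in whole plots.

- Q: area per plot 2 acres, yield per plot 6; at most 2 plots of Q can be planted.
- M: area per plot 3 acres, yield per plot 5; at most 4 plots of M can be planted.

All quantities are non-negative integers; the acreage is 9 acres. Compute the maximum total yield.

17

Take 2×Q and 1×M: area 7 ≤ 9, yield 2·6 + 1·5 = 17.
Q has the best ratio (6/2) and is taken to its limit of 2; remaining capacity is filled optimally with the others.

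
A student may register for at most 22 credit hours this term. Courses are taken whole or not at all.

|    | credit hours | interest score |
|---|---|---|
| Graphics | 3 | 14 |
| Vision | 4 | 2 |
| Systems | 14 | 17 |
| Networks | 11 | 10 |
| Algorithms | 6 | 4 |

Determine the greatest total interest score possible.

Treat it as a binary knapsack problem.
Take Graphics, Vision, and Systems: credit hours 3 + 4 + 14 = 21 ≤ 22, interest score 14 + 2 + 17 = 33.
No other feasible combination does better.

33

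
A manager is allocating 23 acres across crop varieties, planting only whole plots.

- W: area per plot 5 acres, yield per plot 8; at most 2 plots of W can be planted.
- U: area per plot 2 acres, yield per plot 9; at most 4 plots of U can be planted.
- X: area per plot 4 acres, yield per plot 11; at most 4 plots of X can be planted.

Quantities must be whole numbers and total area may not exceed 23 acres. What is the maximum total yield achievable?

71

U has the best ratio (9/2); taking only U gives at most 4×9 = 36 (stopped by the supply cap of 4).
Mixing does better — 3×U and 4×X: area 22 ≤ 23, yield 3·9 + 4·11 = 71.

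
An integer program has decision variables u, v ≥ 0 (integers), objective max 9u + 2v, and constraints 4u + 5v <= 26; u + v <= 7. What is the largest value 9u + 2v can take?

54

Relaxing integrality, the LP optimum is 58.50 at (u,v) = (6.5, 0), which is not an integer point.
(u,v)=(6,0): 4·6+5·0=24≤26, 1·6+1·0=6≤7, objective 54.
(u,v)=(5,1): 4·5+5·1=25≤26, 1·5+1·1=6≤7, objective 47.
(u,v)=(5,0): 4·5+5·0=20≤26, 1·5+1·0=5≤7, objective 45.
Maximum is 54 at (u,v)=(6,0).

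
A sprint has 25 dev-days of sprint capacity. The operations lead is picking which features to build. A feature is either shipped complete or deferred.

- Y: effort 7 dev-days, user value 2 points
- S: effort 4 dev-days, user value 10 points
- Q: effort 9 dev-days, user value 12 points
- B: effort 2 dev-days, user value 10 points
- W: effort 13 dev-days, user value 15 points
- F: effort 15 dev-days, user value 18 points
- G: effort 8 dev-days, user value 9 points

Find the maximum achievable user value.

Allowing fractional choices, the relaxed optimum would be about 44.0, but features are indivisible.
Q + B + W: effort 9 + 2 + 13 = 24 ≤ 25, user value 12 + 10 + 15 = 37.
S + Q + B + G: effort 4 + 9 + 2 + 8 = 23 ≤ 25, user value 10 + 12 + 10 + 9 = 41.
S + B + F: effort 4 + 2 + 15 = 21 ≤ 25, user value 10 + 10 + 18 = 38.
Best is S, Q, B, and G with total user value 41.

41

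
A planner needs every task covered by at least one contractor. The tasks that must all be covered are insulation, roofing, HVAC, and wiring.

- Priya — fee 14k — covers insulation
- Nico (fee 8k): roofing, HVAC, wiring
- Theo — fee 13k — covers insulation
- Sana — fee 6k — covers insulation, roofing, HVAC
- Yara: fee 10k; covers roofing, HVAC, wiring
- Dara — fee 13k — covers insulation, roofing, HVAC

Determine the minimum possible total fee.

This is an integer covering problem.
Choose Nico and Sana: together they cover insulation, roofing, HVAC, wiring — every task.
Total fee: 8 + 6 = 14.

14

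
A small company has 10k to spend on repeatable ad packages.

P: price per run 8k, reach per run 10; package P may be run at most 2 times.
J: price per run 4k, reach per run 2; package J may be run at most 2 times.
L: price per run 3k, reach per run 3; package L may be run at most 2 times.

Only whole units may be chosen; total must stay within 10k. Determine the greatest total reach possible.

This is a bounded integer knapsack.
1×P: price 8 ≤ 10, reach 1·10 = 10.
1×J and 2×L: price 10 ≤ 10, reach 1·2 + 2·3 = 8.
Best is 10.

10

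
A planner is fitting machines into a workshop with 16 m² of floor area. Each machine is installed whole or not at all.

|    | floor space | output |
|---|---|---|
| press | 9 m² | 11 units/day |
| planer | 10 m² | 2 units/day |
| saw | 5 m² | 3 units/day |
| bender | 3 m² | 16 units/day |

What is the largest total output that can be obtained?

27

This is a 0-1 knapsack instance.
press + bender: floor space 9 + 3 = 12 ≤ 16, output 11 + 16 = 27.
saw + bender: floor space 5 + 3 = 8 ≤ 16, output 3 + 16 = 19.
Best is press and bender with total output 27.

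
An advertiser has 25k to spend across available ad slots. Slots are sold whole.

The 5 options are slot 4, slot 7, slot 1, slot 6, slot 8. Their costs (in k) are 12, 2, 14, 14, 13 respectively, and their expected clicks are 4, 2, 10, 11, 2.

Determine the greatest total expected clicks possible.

13

Take slot 7 and slot 6: cost 2 + 14 = 16 ≤ 25, expected clicks 2 + 11 = 13.
No other feasible combination does better.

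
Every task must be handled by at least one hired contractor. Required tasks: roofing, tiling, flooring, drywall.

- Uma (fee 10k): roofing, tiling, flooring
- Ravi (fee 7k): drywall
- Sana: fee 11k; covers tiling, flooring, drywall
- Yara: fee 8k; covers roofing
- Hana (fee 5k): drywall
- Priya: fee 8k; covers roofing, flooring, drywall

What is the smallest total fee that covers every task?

The greedy cost-per-new-task heuristic would pick Priya and Uma for 18, but a cheaper cover exists.
Choose Uma and Hana: together they cover roofing, tiling, flooring, drywall — every task.
Total fee: 10 + 5 = 15.
No cover costs less than 15.

15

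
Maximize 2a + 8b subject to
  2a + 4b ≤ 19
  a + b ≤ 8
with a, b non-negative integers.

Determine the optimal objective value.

34

(a,b)=(1,4): 2·1+4·4=18≤19, 1·1+1·4=5≤8, objective 34.
(a,b)=(0,4): 2·0+4·4=16≤19, 1·0+1·4=4≤8, objective 32.
No feasible integer point exceeds 34.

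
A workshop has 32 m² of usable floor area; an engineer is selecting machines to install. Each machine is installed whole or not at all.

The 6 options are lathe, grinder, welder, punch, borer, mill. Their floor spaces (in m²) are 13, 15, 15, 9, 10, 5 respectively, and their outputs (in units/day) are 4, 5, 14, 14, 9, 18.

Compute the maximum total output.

Allowing fractional choices, the relaxed optimum would be about 48.7, but machines are indivisible.
welder + punch + mill: floor space 15 + 9 + 5 = 29 ≤ 32, output 14 + 14 + 18 = 46.
punch + borer + mill: floor space 9 + 10 + 5 = 24 ≤ 32, output 14 + 9 + 18 = 41.
welder + borer + mill: floor space 15 + 10 + 5 = 30 ≤ 32, output 14 + 9 + 18 = 41.
Best is welder, punch, and mill with total output 46.

46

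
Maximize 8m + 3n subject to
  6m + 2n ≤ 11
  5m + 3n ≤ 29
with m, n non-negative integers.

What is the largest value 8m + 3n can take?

The continuous relaxation peaks at (0, 5.5) with value 16.50; rounding to a feasible lattice point costs some objective.
(m,n)=(0,5): 6·0+2·5=10≤11, 5·0+3·5=15≤29, objective 15.
(m,n)=(0,4): 6·0+2·4=8≤11, 5·0+3·4=12≤29, objective 12.
The best lattice point is (0,5), giving 15.

15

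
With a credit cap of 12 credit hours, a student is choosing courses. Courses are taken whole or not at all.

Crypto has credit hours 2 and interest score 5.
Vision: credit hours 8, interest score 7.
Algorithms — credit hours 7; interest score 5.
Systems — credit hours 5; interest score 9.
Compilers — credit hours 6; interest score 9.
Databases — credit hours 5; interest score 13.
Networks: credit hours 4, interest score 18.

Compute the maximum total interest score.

Take Crypto, Databases, and Networks: credit hours 2 + 5 + 4 = 11 ≤ 12, interest score 5 + 13 + 18 = 36.
No other feasible combination does better.

36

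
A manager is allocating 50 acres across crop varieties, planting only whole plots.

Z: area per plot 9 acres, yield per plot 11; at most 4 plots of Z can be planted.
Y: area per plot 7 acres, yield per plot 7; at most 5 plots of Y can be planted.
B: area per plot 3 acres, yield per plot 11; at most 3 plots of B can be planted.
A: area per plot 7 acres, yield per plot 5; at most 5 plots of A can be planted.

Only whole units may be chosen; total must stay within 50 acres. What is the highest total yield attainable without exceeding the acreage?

3×Z, 2×Y, and 3×B: area 50 ≤ 50, yield 3·11 + 2·7 + 3·11 = 80.
3×Z, 1×Y, 3×B, and 1×A: area 50 ≤ 50, yield 3·11 + 1·7 + 3·11 + 1·5 = 78.
Best is 80.

80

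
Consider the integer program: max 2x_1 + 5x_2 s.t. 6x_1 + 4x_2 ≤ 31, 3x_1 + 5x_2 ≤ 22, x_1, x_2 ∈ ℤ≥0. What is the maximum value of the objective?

Relaxing integrality, the LP optimum is 22.00 at (x_1,x_2) = (0, 4.4), which is not an integer point.
(x_1,x_2)=(0,4) is feasible, giving 20.
(x_1,x_2)=(1,3) is feasible, giving 17.
(x_1,x_2)=(0,3) is feasible, giving 15.
No feasible integer point exceeds 20.

20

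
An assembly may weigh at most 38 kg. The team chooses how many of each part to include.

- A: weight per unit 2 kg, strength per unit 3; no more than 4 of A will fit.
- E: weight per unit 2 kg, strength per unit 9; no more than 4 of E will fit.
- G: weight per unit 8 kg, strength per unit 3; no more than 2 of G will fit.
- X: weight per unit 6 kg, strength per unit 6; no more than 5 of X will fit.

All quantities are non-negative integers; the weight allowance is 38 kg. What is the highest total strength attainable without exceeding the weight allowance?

This is a bounded integer knapsack.
3×A, 4×E, and 4×X: weight 38 ≤ 38, strength 3·3 + 4·9 + 4·6 = 69.
4×E and 5×X: weight 38 ≤ 38, strength 4·9 + 5·6 = 66.
Best is 69.

69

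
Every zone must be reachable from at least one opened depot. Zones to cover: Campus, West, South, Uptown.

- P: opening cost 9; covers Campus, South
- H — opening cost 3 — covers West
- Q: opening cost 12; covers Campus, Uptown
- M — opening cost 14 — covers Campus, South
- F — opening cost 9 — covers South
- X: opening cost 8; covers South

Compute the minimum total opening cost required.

The greedy cost-per-new-zone heuristic would pick H, P, and Q for 24, but a cheaper cover exists.
Choose H, Q, and X: together they cover Campus, West, South, Uptown — every zone.
Total opening cost: 3 + 12 + 8 = 23.
No cover costs less than 23.

23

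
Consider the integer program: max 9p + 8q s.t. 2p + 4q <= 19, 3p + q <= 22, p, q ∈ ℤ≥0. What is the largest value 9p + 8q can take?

71

(p,q)=(7,1) is feasible, giving 71.
(p,q)=(7,0) is feasible, giving 63.
Maximum is 71 at (p,q)=(7,1).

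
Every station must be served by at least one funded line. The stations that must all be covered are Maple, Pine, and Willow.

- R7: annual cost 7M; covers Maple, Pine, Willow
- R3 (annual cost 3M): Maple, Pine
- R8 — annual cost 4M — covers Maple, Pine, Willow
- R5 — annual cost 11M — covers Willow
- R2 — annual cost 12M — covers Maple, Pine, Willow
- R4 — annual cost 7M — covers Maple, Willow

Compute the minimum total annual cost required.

R8 alone covers Maple, Pine, Willow — every station.
Total annual cost: 4.
No cover costs less than 4.

4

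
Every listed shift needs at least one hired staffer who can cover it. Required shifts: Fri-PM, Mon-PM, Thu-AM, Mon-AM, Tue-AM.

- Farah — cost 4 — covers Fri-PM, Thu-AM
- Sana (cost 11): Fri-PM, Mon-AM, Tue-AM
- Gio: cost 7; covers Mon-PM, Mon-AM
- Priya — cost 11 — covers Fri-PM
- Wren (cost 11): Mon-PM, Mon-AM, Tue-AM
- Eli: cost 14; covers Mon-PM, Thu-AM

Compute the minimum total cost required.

This is an integer covering problem.
The greedy cost-per-new-shift heuristic would pick Farah, Gio, and Sana for 22, but a cheaper cover exists.
Choose Farah and Wren: together they cover Fri-PM, Mon-PM, Thu-AM, Mon-AM, Tue-AM — every shift.
Total cost: 4 + 11 = 15.
No cover costs less than 15.

15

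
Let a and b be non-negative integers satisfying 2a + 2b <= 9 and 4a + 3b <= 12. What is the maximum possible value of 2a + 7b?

(a,b)=(0,4): 2·0+2·4=8≤9, 4·0+3·4=12≤12, objective 28.
(a,b)=(0,3): 2·0+2·3=6≤9, 4·0+3·3=9≤12, objective 21.
The best lattice point is (0,4), giving 28.

28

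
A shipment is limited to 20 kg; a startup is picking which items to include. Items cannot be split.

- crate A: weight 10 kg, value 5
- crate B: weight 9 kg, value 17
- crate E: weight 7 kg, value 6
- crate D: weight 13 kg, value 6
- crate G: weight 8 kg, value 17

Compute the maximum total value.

crate E + crate G: weight 7 + 8 = 15 ≤ 20, value 6 + 17 = 23.
crate B + crate E: weight 9 + 7 = 16 ≤ 20, value 17 + 6 = 23.
crate B + crate G: weight 9 + 8 = 17 ≤ 20, value 17 + 17 = 34.
Best is crate B and crate G with total value 34.

34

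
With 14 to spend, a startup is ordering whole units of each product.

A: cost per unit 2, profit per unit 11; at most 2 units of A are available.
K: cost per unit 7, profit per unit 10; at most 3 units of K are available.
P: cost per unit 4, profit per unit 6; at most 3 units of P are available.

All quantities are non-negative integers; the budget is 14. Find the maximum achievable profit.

Take 2×A and 2×P: cost 12 ≤ 14, profit 2·11 + 2·6 = 34.
A has the best ratio (11/2) and is taken to its limit of 2; remaining capacity is filled optimally with the others.

34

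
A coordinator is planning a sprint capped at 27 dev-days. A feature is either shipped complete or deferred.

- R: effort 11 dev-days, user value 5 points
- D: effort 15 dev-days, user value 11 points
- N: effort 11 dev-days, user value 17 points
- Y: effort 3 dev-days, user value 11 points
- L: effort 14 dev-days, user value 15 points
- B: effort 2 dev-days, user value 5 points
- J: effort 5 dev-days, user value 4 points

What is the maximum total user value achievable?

38

R + N + Y + B: effort 11 + 11 + 3 + 2 = 27 ≤ 27, user value 5 + 17 + 11 + 5 = 38.
N + L + B: effort 11 + 14 + 2 = 27 ≤ 27, user value 17 + 15 + 5 = 37.
N + Y + B + J: effort 11 + 3 + 2 + 5 = 21 ≤ 27, user value 17 + 11 + 5 + 4 = 37.
Best is R, N, Y, and B with total user value 38.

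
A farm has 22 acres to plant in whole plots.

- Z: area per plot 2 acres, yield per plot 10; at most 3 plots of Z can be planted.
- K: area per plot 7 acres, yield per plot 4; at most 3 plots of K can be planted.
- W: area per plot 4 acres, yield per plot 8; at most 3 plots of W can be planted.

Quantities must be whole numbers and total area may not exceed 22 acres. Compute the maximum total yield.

Take 3×Z and 3×W: area 18 ≤ 22, yield 3·10 + 3·8 = 54.
Z has the best ratio (10/2) and is taken to its limit of 3; remaining capacity is filled optimally with the others.

54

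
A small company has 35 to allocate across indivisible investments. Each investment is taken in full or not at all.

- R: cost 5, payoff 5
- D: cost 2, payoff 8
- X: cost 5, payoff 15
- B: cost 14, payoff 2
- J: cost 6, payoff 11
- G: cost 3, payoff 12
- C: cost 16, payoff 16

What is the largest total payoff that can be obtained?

Allowing fractional choices, the relaxed optimum would be about 65.0, but investments are indivisible.
R + X + J + G + C: cost 5 + 5 + 6 + 3 + 16 = 35 ≤ 35, payoff 5 + 15 + 11 + 12 + 16 = 59.
D + X + J + G + C: cost 2 + 5 + 6 + 3 + 16 = 32 ≤ 35, payoff 8 + 15 + 11 + 12 + 16 = 62.
Best is D, X, J, G, and C with total payoff 62.

62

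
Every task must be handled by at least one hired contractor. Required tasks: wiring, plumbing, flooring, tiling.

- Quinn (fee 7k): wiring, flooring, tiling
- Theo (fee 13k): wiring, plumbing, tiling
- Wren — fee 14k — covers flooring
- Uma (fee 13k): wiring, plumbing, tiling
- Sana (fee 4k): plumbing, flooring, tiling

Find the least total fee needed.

11

This is a weighted set-cover instance.
Choose Quinn and Sana: together they cover wiring, plumbing, flooring, tiling — every task.
Total fee: 7 + 4 = 11.
No cover costs less than 11.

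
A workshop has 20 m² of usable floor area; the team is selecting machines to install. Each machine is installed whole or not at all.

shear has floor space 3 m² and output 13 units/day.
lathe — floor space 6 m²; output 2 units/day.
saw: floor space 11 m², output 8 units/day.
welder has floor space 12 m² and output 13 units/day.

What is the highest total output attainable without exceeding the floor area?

Allowing fractional choices, the relaxed optimum would be about 29.6, but machines are indivisible.
shear + lathe + saw: floor space 3 + 6 + 11 = 20 ≤ 20, output 13 + 2 + 8 = 23.
shear + saw: floor space 3 + 11 = 14 ≤ 20, output 13 + 8 = 21.
shear + welder: floor space 3 + 12 = 15 ≤ 20, output 13 + 13 = 26.
Best is shear and welder with total output 26.

26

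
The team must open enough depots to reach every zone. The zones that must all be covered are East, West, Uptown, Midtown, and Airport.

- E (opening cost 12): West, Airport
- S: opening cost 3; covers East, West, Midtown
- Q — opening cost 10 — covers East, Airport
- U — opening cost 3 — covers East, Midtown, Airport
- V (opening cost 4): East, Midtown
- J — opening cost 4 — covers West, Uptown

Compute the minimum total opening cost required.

7

The greedy cost-per-new-zone heuristic would pick S, U, and J for 10, but a cheaper cover exists.
Choose U and J: together they cover East, West, Uptown, Midtown, Airport — every zone.
Total opening cost: 3 + 4 = 7.
No cover costs less than 7.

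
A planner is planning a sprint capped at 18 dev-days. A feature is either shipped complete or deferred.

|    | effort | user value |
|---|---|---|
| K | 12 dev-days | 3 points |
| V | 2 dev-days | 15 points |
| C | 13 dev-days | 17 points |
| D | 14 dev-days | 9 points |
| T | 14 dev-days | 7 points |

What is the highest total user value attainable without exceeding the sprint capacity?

V + C: effort 2 + 13 = 15 ≤ 18, user value 15 + 17 = 32.
V + D: effort 2 + 14 = 16 ≤ 18, user value 15 + 9 = 24.
Best is V and C with total user value 32.

32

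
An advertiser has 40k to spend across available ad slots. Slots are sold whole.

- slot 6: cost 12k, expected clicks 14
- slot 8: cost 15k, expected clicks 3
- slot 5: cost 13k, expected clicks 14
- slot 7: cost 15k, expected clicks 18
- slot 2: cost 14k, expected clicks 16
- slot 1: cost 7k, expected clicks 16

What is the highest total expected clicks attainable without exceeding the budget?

slot 7 + slot 2 + slot 1: cost 15 + 14 + 7 = 36 ≤ 40, expected clicks 18 + 16 + 16 = 50.
slot 6 + slot 7 + slot 1: cost 12 + 15 + 7 = 34 ≤ 40, expected clicks 14 + 18 + 16 = 48.
Best is slot 7, slot 2, and slot 1 with total expected clicks 50.

50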